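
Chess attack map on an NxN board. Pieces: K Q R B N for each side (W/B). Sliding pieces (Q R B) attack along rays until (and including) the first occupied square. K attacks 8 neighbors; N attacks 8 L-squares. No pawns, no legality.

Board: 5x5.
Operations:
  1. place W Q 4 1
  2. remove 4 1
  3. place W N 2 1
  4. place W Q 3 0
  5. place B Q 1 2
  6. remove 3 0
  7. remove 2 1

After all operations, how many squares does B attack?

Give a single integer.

Op 1: place WQ@(4,1)
Op 2: remove (4,1)
Op 3: place WN@(2,1)
Op 4: place WQ@(3,0)
Op 5: place BQ@(1,2)
Op 6: remove (3,0)
Op 7: remove (2,1)
Per-piece attacks for B:
  BQ@(1,2): attacks (1,3) (1,4) (1,1) (1,0) (2,2) (3,2) (4,2) (0,2) (2,3) (3,4) (2,1) (3,0) (0,3) (0,1)
Union (14 distinct): (0,1) (0,2) (0,3) (1,0) (1,1) (1,3) (1,4) (2,1) (2,2) (2,3) (3,0) (3,2) (3,4) (4,2)

Answer: 14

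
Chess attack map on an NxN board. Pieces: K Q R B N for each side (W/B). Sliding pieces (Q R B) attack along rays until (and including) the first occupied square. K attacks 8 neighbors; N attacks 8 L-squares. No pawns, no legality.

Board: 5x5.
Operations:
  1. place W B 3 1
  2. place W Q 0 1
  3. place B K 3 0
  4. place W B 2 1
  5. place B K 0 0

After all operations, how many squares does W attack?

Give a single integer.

Op 1: place WB@(3,1)
Op 2: place WQ@(0,1)
Op 3: place BK@(3,0)
Op 4: place WB@(2,1)
Op 5: place BK@(0,0)
Per-piece attacks for W:
  WQ@(0,1): attacks (0,2) (0,3) (0,4) (0,0) (1,1) (2,1) (1,2) (2,3) (3,4) (1,0) [ray(0,-1) blocked at (0,0); ray(1,0) blocked at (2,1)]
  WB@(2,1): attacks (3,2) (4,3) (3,0) (1,2) (0,3) (1,0) [ray(1,-1) blocked at (3,0)]
  WB@(3,1): attacks (4,2) (4,0) (2,2) (1,3) (0,4) (2,0)
Union (18 distinct): (0,0) (0,2) (0,3) (0,4) (1,0) (1,1) (1,2) (1,3) (2,0) (2,1) (2,2) (2,3) (3,0) (3,2) (3,4) (4,0) (4,2) (4,3)

Answer: 18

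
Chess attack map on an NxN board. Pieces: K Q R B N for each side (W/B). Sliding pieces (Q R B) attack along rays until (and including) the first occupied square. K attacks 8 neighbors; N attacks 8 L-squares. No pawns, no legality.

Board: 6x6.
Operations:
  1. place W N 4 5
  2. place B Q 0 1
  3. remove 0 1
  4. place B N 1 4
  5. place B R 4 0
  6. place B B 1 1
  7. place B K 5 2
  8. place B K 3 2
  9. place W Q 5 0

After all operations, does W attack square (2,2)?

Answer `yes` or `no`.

Answer: no

Derivation:
Op 1: place WN@(4,5)
Op 2: place BQ@(0,1)
Op 3: remove (0,1)
Op 4: place BN@(1,4)
Op 5: place BR@(4,0)
Op 6: place BB@(1,1)
Op 7: place BK@(5,2)
Op 8: place BK@(3,2)
Op 9: place WQ@(5,0)
Per-piece attacks for W:
  WN@(4,5): attacks (5,3) (3,3) (2,4)
  WQ@(5,0): attacks (5,1) (5,2) (4,0) (4,1) (3,2) [ray(0,1) blocked at (5,2); ray(-1,0) blocked at (4,0); ray(-1,1) blocked at (3,2)]
W attacks (2,2): no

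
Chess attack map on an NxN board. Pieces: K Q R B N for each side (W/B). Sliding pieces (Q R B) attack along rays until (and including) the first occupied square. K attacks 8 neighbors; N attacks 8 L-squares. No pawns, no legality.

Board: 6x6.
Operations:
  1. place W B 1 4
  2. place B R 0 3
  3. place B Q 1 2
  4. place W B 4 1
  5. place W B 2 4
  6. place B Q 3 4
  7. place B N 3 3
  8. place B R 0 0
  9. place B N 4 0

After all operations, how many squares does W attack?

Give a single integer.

Answer: 15

Derivation:
Op 1: place WB@(1,4)
Op 2: place BR@(0,3)
Op 3: place BQ@(1,2)
Op 4: place WB@(4,1)
Op 5: place WB@(2,4)
Op 6: place BQ@(3,4)
Op 7: place BN@(3,3)
Op 8: place BR@(0,0)
Op 9: place BN@(4,0)
Per-piece attacks for W:
  WB@(1,4): attacks (2,5) (2,3) (3,2) (4,1) (0,5) (0,3) [ray(1,-1) blocked at (4,1); ray(-1,-1) blocked at (0,3)]
  WB@(2,4): attacks (3,5) (3,3) (1,5) (1,3) (0,2) [ray(1,-1) blocked at (3,3)]
  WB@(4,1): attacks (5,2) (5,0) (3,2) (2,3) (1,4) (3,0) [ray(-1,1) blocked at (1,4)]
Union (15 distinct): (0,2) (0,3) (0,5) (1,3) (1,4) (1,5) (2,3) (2,5) (3,0) (3,2) (3,3) (3,5) (4,1) (5,0) (5,2)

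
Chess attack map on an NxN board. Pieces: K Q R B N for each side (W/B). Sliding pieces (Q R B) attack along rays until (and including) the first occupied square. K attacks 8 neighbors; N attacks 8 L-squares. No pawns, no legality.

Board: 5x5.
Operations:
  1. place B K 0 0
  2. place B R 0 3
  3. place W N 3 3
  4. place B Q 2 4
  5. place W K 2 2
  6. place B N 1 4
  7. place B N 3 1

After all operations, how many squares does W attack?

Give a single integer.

Op 1: place BK@(0,0)
Op 2: place BR@(0,3)
Op 3: place WN@(3,3)
Op 4: place BQ@(2,4)
Op 5: place WK@(2,2)
Op 6: place BN@(1,4)
Op 7: place BN@(3,1)
Per-piece attacks for W:
  WK@(2,2): attacks (2,3) (2,1) (3,2) (1,2) (3,3) (3,1) (1,3) (1,1)
  WN@(3,3): attacks (1,4) (4,1) (2,1) (1,2)
Union (10 distinct): (1,1) (1,2) (1,3) (1,4) (2,1) (2,3) (3,1) (3,2) (3,3) (4,1)

Answer: 10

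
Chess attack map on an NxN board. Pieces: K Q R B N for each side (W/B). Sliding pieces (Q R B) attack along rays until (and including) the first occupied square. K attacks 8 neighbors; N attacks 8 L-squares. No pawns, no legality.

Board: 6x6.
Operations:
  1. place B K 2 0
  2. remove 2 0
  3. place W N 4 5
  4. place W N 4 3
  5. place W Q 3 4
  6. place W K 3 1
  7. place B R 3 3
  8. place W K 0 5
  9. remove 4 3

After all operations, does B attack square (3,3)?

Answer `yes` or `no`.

Op 1: place BK@(2,0)
Op 2: remove (2,0)
Op 3: place WN@(4,5)
Op 4: place WN@(4,3)
Op 5: place WQ@(3,4)
Op 6: place WK@(3,1)
Op 7: place BR@(3,3)
Op 8: place WK@(0,5)
Op 9: remove (4,3)
Per-piece attacks for B:
  BR@(3,3): attacks (3,4) (3,2) (3,1) (4,3) (5,3) (2,3) (1,3) (0,3) [ray(0,1) blocked at (3,4); ray(0,-1) blocked at (3,1)]
B attacks (3,3): no

Answer: no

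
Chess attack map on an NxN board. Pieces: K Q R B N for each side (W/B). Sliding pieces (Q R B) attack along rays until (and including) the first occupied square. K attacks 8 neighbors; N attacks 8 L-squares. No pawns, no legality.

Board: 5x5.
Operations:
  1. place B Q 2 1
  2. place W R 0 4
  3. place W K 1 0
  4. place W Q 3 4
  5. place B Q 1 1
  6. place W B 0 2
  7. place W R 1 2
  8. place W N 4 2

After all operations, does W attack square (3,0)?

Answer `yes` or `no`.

Answer: yes

Derivation:
Op 1: place BQ@(2,1)
Op 2: place WR@(0,4)
Op 3: place WK@(1,0)
Op 4: place WQ@(3,4)
Op 5: place BQ@(1,1)
Op 6: place WB@(0,2)
Op 7: place WR@(1,2)
Op 8: place WN@(4,2)
Per-piece attacks for W:
  WB@(0,2): attacks (1,3) (2,4) (1,1) [ray(1,-1) blocked at (1,1)]
  WR@(0,4): attacks (0,3) (0,2) (1,4) (2,4) (3,4) [ray(0,-1) blocked at (0,2); ray(1,0) blocked at (3,4)]
  WK@(1,0): attacks (1,1) (2,0) (0,0) (2,1) (0,1)
  WR@(1,2): attacks (1,3) (1,4) (1,1) (2,2) (3,2) (4,2) (0,2) [ray(0,-1) blocked at (1,1); ray(1,0) blocked at (4,2); ray(-1,0) blocked at (0,2)]
  WQ@(3,4): attacks (3,3) (3,2) (3,1) (3,0) (4,4) (2,4) (1,4) (0,4) (4,3) (2,3) (1,2) [ray(-1,0) blocked at (0,4); ray(-1,-1) blocked at (1,2)]
  WN@(4,2): attacks (3,4) (2,3) (3,0) (2,1)
W attacks (3,0): yes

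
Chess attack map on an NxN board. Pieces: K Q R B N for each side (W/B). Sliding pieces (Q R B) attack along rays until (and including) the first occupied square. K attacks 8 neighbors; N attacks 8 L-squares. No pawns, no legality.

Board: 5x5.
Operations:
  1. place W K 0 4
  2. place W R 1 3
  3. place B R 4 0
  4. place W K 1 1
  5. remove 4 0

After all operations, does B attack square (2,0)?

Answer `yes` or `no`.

Op 1: place WK@(0,4)
Op 2: place WR@(1,3)
Op 3: place BR@(4,0)
Op 4: place WK@(1,1)
Op 5: remove (4,0)
Per-piece attacks for B:
B attacks (2,0): no

Answer: no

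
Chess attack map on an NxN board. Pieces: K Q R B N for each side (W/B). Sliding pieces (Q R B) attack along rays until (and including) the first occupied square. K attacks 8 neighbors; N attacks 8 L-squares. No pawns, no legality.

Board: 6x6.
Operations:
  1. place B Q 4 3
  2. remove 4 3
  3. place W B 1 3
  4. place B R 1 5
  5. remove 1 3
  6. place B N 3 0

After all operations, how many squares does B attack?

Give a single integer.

Op 1: place BQ@(4,3)
Op 2: remove (4,3)
Op 3: place WB@(1,3)
Op 4: place BR@(1,5)
Op 5: remove (1,3)
Op 6: place BN@(3,0)
Per-piece attacks for B:
  BR@(1,5): attacks (1,4) (1,3) (1,2) (1,1) (1,0) (2,5) (3,5) (4,5) (5,5) (0,5)
  BN@(3,0): attacks (4,2) (5,1) (2,2) (1,1)
Union (13 distinct): (0,5) (1,0) (1,1) (1,2) (1,3) (1,4) (2,2) (2,5) (3,5) (4,2) (4,5) (5,1) (5,5)

Answer: 13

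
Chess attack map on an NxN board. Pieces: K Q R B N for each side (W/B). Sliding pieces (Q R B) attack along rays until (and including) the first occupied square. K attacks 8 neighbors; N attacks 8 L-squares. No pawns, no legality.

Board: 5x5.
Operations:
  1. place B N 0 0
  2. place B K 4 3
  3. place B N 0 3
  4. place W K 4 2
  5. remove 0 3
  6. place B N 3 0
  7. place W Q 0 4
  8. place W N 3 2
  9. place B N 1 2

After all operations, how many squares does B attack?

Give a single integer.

Op 1: place BN@(0,0)
Op 2: place BK@(4,3)
Op 3: place BN@(0,3)
Op 4: place WK@(4,2)
Op 5: remove (0,3)
Op 6: place BN@(3,0)
Op 7: place WQ@(0,4)
Op 8: place WN@(3,2)
Op 9: place BN@(1,2)
Per-piece attacks for B:
  BN@(0,0): attacks (1,2) (2,1)
  BN@(1,2): attacks (2,4) (3,3) (0,4) (2,0) (3,1) (0,0)
  BN@(3,0): attacks (4,2) (2,2) (1,1)
  BK@(4,3): attacks (4,4) (4,2) (3,3) (3,4) (3,2)
Union (14 distinct): (0,0) (0,4) (1,1) (1,2) (2,0) (2,1) (2,2) (2,4) (3,1) (3,2) (3,3) (3,4) (4,2) (4,4)

Answer: 14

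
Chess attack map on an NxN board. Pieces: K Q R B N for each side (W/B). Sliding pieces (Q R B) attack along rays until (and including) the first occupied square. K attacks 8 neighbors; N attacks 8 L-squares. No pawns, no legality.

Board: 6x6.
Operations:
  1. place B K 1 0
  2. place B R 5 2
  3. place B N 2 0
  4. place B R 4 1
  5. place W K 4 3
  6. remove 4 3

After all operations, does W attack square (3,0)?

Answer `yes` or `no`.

Answer: no

Derivation:
Op 1: place BK@(1,0)
Op 2: place BR@(5,2)
Op 3: place BN@(2,0)
Op 4: place BR@(4,1)
Op 5: place WK@(4,3)
Op 6: remove (4,3)
Per-piece attacks for W:
W attacks (3,0): no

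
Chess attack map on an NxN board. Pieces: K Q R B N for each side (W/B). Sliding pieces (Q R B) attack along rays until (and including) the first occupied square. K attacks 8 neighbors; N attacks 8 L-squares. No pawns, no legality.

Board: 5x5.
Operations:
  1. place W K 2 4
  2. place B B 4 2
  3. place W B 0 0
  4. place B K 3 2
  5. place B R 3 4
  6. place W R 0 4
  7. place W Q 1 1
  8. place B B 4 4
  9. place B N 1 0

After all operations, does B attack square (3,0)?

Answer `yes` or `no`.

Op 1: place WK@(2,4)
Op 2: place BB@(4,2)
Op 3: place WB@(0,0)
Op 4: place BK@(3,2)
Op 5: place BR@(3,4)
Op 6: place WR@(0,4)
Op 7: place WQ@(1,1)
Op 8: place BB@(4,4)
Op 9: place BN@(1,0)
Per-piece attacks for B:
  BN@(1,0): attacks (2,2) (3,1) (0,2)
  BK@(3,2): attacks (3,3) (3,1) (4,2) (2,2) (4,3) (4,1) (2,3) (2,1)
  BR@(3,4): attacks (3,3) (3,2) (4,4) (2,4) [ray(0,-1) blocked at (3,2); ray(1,0) blocked at (4,4); ray(-1,0) blocked at (2,4)]
  BB@(4,2): attacks (3,3) (2,4) (3,1) (2,0) [ray(-1,1) blocked at (2,4)]
  BB@(4,4): attacks (3,3) (2,2) (1,1) [ray(-1,-1) blocked at (1,1)]
B attacks (3,0): no

Answer: no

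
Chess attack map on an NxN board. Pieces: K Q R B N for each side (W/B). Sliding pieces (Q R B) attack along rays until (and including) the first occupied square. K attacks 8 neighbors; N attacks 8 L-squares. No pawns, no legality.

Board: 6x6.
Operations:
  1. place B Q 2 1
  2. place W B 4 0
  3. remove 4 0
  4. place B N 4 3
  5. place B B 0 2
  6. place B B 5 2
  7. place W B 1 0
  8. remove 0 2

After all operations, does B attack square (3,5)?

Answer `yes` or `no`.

Op 1: place BQ@(2,1)
Op 2: place WB@(4,0)
Op 3: remove (4,0)
Op 4: place BN@(4,3)
Op 5: place BB@(0,2)
Op 6: place BB@(5,2)
Op 7: place WB@(1,0)
Op 8: remove (0,2)
Per-piece attacks for B:
  BQ@(2,1): attacks (2,2) (2,3) (2,4) (2,5) (2,0) (3,1) (4,1) (5,1) (1,1) (0,1) (3,2) (4,3) (3,0) (1,2) (0,3) (1,0) [ray(1,1) blocked at (4,3); ray(-1,-1) blocked at (1,0)]
  BN@(4,3): attacks (5,5) (3,5) (2,4) (5,1) (3,1) (2,2)
  BB@(5,2): attacks (4,3) (4,1) (3,0) [ray(-1,1) blocked at (4,3)]
B attacks (3,5): yes

Answer: yes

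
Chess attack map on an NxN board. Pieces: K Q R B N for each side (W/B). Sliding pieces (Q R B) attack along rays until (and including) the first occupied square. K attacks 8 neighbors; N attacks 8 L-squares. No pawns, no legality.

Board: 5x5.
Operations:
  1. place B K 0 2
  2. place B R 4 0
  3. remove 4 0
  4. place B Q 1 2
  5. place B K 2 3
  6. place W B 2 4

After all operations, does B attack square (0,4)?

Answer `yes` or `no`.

Answer: no

Derivation:
Op 1: place BK@(0,2)
Op 2: place BR@(4,0)
Op 3: remove (4,0)
Op 4: place BQ@(1,2)
Op 5: place BK@(2,3)
Op 6: place WB@(2,4)
Per-piece attacks for B:
  BK@(0,2): attacks (0,3) (0,1) (1,2) (1,3) (1,1)
  BQ@(1,2): attacks (1,3) (1,4) (1,1) (1,0) (2,2) (3,2) (4,2) (0,2) (2,3) (2,1) (3,0) (0,3) (0,1) [ray(-1,0) blocked at (0,2); ray(1,1) blocked at (2,3)]
  BK@(2,3): attacks (2,4) (2,2) (3,3) (1,3) (3,4) (3,2) (1,4) (1,2)
B attacks (0,4): no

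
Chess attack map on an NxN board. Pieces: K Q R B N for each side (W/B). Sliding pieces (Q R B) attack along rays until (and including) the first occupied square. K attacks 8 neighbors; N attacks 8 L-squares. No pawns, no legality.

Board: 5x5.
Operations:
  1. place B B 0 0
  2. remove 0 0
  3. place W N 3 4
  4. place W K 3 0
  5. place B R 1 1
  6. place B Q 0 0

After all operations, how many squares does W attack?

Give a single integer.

Answer: 8

Derivation:
Op 1: place BB@(0,0)
Op 2: remove (0,0)
Op 3: place WN@(3,4)
Op 4: place WK@(3,0)
Op 5: place BR@(1,1)
Op 6: place BQ@(0,0)
Per-piece attacks for W:
  WK@(3,0): attacks (3,1) (4,0) (2,0) (4,1) (2,1)
  WN@(3,4): attacks (4,2) (2,2) (1,3)
Union (8 distinct): (1,3) (2,0) (2,1) (2,2) (3,1) (4,0) (4,1) (4,2)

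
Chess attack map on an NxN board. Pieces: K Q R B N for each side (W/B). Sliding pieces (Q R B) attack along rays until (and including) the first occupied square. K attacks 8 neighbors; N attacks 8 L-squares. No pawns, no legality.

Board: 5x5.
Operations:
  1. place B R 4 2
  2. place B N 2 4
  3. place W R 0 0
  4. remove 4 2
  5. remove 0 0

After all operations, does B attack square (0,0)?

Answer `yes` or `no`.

Answer: no

Derivation:
Op 1: place BR@(4,2)
Op 2: place BN@(2,4)
Op 3: place WR@(0,0)
Op 4: remove (4,2)
Op 5: remove (0,0)
Per-piece attacks for B:
  BN@(2,4): attacks (3,2) (4,3) (1,2) (0,3)
B attacks (0,0): no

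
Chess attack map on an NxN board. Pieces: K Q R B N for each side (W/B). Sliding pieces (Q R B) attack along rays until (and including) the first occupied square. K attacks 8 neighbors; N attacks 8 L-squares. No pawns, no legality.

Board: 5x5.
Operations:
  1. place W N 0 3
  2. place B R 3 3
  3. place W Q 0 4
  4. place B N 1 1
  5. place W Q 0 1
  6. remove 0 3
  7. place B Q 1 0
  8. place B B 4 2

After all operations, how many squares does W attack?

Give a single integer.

Op 1: place WN@(0,3)
Op 2: place BR@(3,3)
Op 3: place WQ@(0,4)
Op 4: place BN@(1,1)
Op 5: place WQ@(0,1)
Op 6: remove (0,3)
Op 7: place BQ@(1,0)
Op 8: place BB@(4,2)
Per-piece attacks for W:
  WQ@(0,1): attacks (0,2) (0,3) (0,4) (0,0) (1,1) (1,2) (2,3) (3,4) (1,0) [ray(0,1) blocked at (0,4); ray(1,0) blocked at (1,1); ray(1,-1) blocked at (1,0)]
  WQ@(0,4): attacks (0,3) (0,2) (0,1) (1,4) (2,4) (3,4) (4,4) (1,3) (2,2) (3,1) (4,0) [ray(0,-1) blocked at (0,1)]
Union (17 distinct): (0,0) (0,1) (0,2) (0,3) (0,4) (1,0) (1,1) (1,2) (1,3) (1,4) (2,2) (2,3) (2,4) (3,1) (3,4) (4,0) (4,4)

Answer: 17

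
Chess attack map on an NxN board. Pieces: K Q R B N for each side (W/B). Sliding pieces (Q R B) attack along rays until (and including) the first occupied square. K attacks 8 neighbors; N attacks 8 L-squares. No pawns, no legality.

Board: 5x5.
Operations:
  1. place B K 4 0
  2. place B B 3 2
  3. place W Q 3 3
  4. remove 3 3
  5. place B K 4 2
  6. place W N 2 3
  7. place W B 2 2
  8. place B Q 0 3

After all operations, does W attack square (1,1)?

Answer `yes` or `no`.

Op 1: place BK@(4,0)
Op 2: place BB@(3,2)
Op 3: place WQ@(3,3)
Op 4: remove (3,3)
Op 5: place BK@(4,2)
Op 6: place WN@(2,3)
Op 7: place WB@(2,2)
Op 8: place BQ@(0,3)
Per-piece attacks for W:
  WB@(2,2): attacks (3,3) (4,4) (3,1) (4,0) (1,3) (0,4) (1,1) (0,0) [ray(1,-1) blocked at (4,0)]
  WN@(2,3): attacks (4,4) (0,4) (3,1) (4,2) (1,1) (0,2)
W attacks (1,1): yes

Answer: yes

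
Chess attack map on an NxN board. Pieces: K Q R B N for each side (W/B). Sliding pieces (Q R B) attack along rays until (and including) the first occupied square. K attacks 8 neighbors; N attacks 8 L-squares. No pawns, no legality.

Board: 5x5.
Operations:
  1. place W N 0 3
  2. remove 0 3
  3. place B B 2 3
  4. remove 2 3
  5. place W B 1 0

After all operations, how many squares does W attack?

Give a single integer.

Op 1: place WN@(0,3)
Op 2: remove (0,3)
Op 3: place BB@(2,3)
Op 4: remove (2,3)
Op 5: place WB@(1,0)
Per-piece attacks for W:
  WB@(1,0): attacks (2,1) (3,2) (4,3) (0,1)
Union (4 distinct): (0,1) (2,1) (3,2) (4,3)

Answer: 4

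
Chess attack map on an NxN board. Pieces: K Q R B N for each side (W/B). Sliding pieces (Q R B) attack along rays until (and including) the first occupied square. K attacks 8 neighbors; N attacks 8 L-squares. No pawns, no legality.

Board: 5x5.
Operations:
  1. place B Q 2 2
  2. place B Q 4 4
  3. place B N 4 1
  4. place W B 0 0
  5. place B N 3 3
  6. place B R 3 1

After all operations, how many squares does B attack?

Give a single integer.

Op 1: place BQ@(2,2)
Op 2: place BQ@(4,4)
Op 3: place BN@(4,1)
Op 4: place WB@(0,0)
Op 5: place BN@(3,3)
Op 6: place BR@(3,1)
Per-piece attacks for B:
  BQ@(2,2): attacks (2,3) (2,4) (2,1) (2,0) (3,2) (4,2) (1,2) (0,2) (3,3) (3,1) (1,3) (0,4) (1,1) (0,0) [ray(1,1) blocked at (3,3); ray(1,-1) blocked at (3,1); ray(-1,-1) blocked at (0,0)]
  BR@(3,1): attacks (3,2) (3,3) (3,0) (4,1) (2,1) (1,1) (0,1) [ray(0,1) blocked at (3,3); ray(1,0) blocked at (4,1)]
  BN@(3,3): attacks (1,4) (4,1) (2,1) (1,2)
  BN@(4,1): attacks (3,3) (2,2) (2,0)
  BQ@(4,4): attacks (4,3) (4,2) (4,1) (3,4) (2,4) (1,4) (0,4) (3,3) [ray(0,-1) blocked at (4,1); ray(-1,-1) blocked at (3,3)]
Union (21 distinct): (0,0) (0,1) (0,2) (0,4) (1,1) (1,2) (1,3) (1,4) (2,0) (2,1) (2,2) (2,3) (2,4) (3,0) (3,1) (3,2) (3,3) (3,4) (4,1) (4,2) (4,3)

Answer: 21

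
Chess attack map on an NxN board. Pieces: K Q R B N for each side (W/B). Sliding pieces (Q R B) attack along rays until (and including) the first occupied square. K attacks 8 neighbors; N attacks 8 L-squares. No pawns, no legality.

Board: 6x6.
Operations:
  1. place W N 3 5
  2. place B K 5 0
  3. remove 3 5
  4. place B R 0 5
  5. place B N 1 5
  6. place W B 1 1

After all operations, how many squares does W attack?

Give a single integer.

Op 1: place WN@(3,5)
Op 2: place BK@(5,0)
Op 3: remove (3,5)
Op 4: place BR@(0,5)
Op 5: place BN@(1,5)
Op 6: place WB@(1,1)
Per-piece attacks for W:
  WB@(1,1): attacks (2,2) (3,3) (4,4) (5,5) (2,0) (0,2) (0,0)
Union (7 distinct): (0,0) (0,2) (2,0) (2,2) (3,3) (4,4) (5,5)

Answer: 7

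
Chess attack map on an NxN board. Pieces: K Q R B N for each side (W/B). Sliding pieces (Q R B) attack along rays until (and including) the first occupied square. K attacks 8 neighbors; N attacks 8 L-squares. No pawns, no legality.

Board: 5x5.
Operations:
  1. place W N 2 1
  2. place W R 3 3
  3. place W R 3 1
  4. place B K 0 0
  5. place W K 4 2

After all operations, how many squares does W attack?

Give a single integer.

Op 1: place WN@(2,1)
Op 2: place WR@(3,3)
Op 3: place WR@(3,1)
Op 4: place BK@(0,0)
Op 5: place WK@(4,2)
Per-piece attacks for W:
  WN@(2,1): attacks (3,3) (4,2) (1,3) (0,2) (4,0) (0,0)
  WR@(3,1): attacks (3,2) (3,3) (3,0) (4,1) (2,1) [ray(0,1) blocked at (3,3); ray(-1,0) blocked at (2,1)]
  WR@(3,3): attacks (3,4) (3,2) (3,1) (4,3) (2,3) (1,3) (0,3) [ray(0,-1) blocked at (3,1)]
  WK@(4,2): attacks (4,3) (4,1) (3,2) (3,3) (3,1)
Union (15 distinct): (0,0) (0,2) (0,3) (1,3) (2,1) (2,3) (3,0) (3,1) (3,2) (3,3) (3,4) (4,0) (4,1) (4,2) (4,3)

Answer: 15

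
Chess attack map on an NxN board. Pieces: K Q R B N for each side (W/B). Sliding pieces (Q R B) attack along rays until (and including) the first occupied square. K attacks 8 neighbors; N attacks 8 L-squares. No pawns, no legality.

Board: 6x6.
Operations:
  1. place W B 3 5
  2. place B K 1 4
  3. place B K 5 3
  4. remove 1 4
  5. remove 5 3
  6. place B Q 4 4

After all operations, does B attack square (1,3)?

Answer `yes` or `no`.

Op 1: place WB@(3,5)
Op 2: place BK@(1,4)
Op 3: place BK@(5,3)
Op 4: remove (1,4)
Op 5: remove (5,3)
Op 6: place BQ@(4,4)
Per-piece attacks for B:
  BQ@(4,4): attacks (4,5) (4,3) (4,2) (4,1) (4,0) (5,4) (3,4) (2,4) (1,4) (0,4) (5,5) (5,3) (3,5) (3,3) (2,2) (1,1) (0,0) [ray(-1,1) blocked at (3,5)]
B attacks (1,3): no

Answer: no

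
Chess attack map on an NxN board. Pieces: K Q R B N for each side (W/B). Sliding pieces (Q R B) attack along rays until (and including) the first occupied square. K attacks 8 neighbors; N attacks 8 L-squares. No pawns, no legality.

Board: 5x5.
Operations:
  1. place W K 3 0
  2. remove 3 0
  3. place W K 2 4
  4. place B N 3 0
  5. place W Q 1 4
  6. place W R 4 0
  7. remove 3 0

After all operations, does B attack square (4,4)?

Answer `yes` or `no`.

Op 1: place WK@(3,0)
Op 2: remove (3,0)
Op 3: place WK@(2,4)
Op 4: place BN@(3,0)
Op 5: place WQ@(1,4)
Op 6: place WR@(4,0)
Op 7: remove (3,0)
Per-piece attacks for B:
B attacks (4,4): no

Answer: no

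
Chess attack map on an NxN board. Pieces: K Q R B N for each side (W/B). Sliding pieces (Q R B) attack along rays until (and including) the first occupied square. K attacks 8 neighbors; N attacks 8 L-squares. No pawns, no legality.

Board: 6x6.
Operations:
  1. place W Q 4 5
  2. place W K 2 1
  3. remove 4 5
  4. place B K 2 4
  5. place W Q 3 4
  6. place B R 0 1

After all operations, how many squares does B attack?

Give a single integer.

Op 1: place WQ@(4,5)
Op 2: place WK@(2,1)
Op 3: remove (4,5)
Op 4: place BK@(2,4)
Op 5: place WQ@(3,4)
Op 6: place BR@(0,1)
Per-piece attacks for B:
  BR@(0,1): attacks (0,2) (0,3) (0,4) (0,5) (0,0) (1,1) (2,1) [ray(1,0) blocked at (2,1)]
  BK@(2,4): attacks (2,5) (2,3) (3,4) (1,4) (3,5) (3,3) (1,5) (1,3)
Union (15 distinct): (0,0) (0,2) (0,3) (0,4) (0,5) (1,1) (1,3) (1,4) (1,5) (2,1) (2,3) (2,5) (3,3) (3,4) (3,5)

Answer: 15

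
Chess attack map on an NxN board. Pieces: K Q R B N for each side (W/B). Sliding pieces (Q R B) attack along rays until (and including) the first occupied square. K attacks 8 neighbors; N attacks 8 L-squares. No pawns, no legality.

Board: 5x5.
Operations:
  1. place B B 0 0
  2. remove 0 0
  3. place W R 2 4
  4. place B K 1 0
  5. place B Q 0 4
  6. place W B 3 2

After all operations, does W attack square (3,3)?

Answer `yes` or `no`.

Answer: no

Derivation:
Op 1: place BB@(0,0)
Op 2: remove (0,0)
Op 3: place WR@(2,4)
Op 4: place BK@(1,0)
Op 5: place BQ@(0,4)
Op 6: place WB@(3,2)
Per-piece attacks for W:
  WR@(2,4): attacks (2,3) (2,2) (2,1) (2,0) (3,4) (4,4) (1,4) (0,4) [ray(-1,0) blocked at (0,4)]
  WB@(3,2): attacks (4,3) (4,1) (2,3) (1,4) (2,1) (1,0) [ray(-1,-1) blocked at (1,0)]
W attacks (3,3): no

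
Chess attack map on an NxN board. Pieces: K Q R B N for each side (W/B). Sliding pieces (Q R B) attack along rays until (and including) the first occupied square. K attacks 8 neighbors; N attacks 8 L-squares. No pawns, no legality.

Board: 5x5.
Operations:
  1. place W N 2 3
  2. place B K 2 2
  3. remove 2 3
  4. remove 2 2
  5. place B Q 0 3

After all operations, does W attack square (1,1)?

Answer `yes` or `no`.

Answer: no

Derivation:
Op 1: place WN@(2,3)
Op 2: place BK@(2,2)
Op 3: remove (2,3)
Op 4: remove (2,2)
Op 5: place BQ@(0,3)
Per-piece attacks for W:
W attacks (1,1): no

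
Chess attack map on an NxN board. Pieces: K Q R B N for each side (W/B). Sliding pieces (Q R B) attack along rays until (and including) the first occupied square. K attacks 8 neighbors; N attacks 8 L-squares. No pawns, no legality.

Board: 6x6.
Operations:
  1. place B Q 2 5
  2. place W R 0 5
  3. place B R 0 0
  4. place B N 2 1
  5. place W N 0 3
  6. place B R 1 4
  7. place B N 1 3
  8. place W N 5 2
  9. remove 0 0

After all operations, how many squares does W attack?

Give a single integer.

Op 1: place BQ@(2,5)
Op 2: place WR@(0,5)
Op 3: place BR@(0,0)
Op 4: place BN@(2,1)
Op 5: place WN@(0,3)
Op 6: place BR@(1,4)
Op 7: place BN@(1,3)
Op 8: place WN@(5,2)
Op 9: remove (0,0)
Per-piece attacks for W:
  WN@(0,3): attacks (1,5) (2,4) (1,1) (2,2)
  WR@(0,5): attacks (0,4) (0,3) (1,5) (2,5) [ray(0,-1) blocked at (0,3); ray(1,0) blocked at (2,5)]
  WN@(5,2): attacks (4,4) (3,3) (4,0) (3,1)
Union (11 distinct): (0,3) (0,4) (1,1) (1,5) (2,2) (2,4) (2,5) (3,1) (3,3) (4,0) (4,4)

Answer: 11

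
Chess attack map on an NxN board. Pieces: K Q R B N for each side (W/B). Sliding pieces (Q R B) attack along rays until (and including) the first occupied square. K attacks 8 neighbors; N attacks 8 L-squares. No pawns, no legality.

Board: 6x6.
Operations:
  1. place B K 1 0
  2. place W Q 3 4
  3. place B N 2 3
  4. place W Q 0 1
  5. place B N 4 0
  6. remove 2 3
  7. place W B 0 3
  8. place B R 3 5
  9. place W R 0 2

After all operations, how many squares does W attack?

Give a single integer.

Answer: 28

Derivation:
Op 1: place BK@(1,0)
Op 2: place WQ@(3,4)
Op 3: place BN@(2,3)
Op 4: place WQ@(0,1)
Op 5: place BN@(4,0)
Op 6: remove (2,3)
Op 7: place WB@(0,3)
Op 8: place BR@(3,5)
Op 9: place WR@(0,2)
Per-piece attacks for W:
  WQ@(0,1): attacks (0,2) (0,0) (1,1) (2,1) (3,1) (4,1) (5,1) (1,2) (2,3) (3,4) (1,0) [ray(0,1) blocked at (0,2); ray(1,1) blocked at (3,4); ray(1,-1) blocked at (1,0)]
  WR@(0,2): attacks (0,3) (0,1) (1,2) (2,2) (3,2) (4,2) (5,2) [ray(0,1) blocked at (0,3); ray(0,-1) blocked at (0,1)]
  WB@(0,3): attacks (1,4) (2,5) (1,2) (2,1) (3,0)
  WQ@(3,4): attacks (3,5) (3,3) (3,2) (3,1) (3,0) (4,4) (5,4) (2,4) (1,4) (0,4) (4,5) (4,3) (5,2) (2,5) (2,3) (1,2) (0,1) [ray(0,1) blocked at (3,5); ray(-1,-1) blocked at (0,1)]
Union (28 distinct): (0,0) (0,1) (0,2) (0,3) (0,4) (1,0) (1,1) (1,2) (1,4) (2,1) (2,2) (2,3) (2,4) (2,5) (3,0) (3,1) (3,2) (3,3) (3,4) (3,5) (4,1) (4,2) (4,3) (4,4) (4,5) (5,1) (5,2) (5,4)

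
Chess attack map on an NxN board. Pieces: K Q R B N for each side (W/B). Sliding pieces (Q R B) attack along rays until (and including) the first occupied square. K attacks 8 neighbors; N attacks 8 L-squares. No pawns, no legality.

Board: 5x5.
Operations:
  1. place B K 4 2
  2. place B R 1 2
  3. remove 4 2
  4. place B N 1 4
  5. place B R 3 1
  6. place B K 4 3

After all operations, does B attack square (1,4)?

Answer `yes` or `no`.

Answer: yes

Derivation:
Op 1: place BK@(4,2)
Op 2: place BR@(1,2)
Op 3: remove (4,2)
Op 4: place BN@(1,4)
Op 5: place BR@(3,1)
Op 6: place BK@(4,3)
Per-piece attacks for B:
  BR@(1,2): attacks (1,3) (1,4) (1,1) (1,0) (2,2) (3,2) (4,2) (0,2) [ray(0,1) blocked at (1,4)]
  BN@(1,4): attacks (2,2) (3,3) (0,2)
  BR@(3,1): attacks (3,2) (3,3) (3,4) (3,0) (4,1) (2,1) (1,1) (0,1)
  BK@(4,3): attacks (4,4) (4,2) (3,3) (3,4) (3,2)
B attacks (1,4): yes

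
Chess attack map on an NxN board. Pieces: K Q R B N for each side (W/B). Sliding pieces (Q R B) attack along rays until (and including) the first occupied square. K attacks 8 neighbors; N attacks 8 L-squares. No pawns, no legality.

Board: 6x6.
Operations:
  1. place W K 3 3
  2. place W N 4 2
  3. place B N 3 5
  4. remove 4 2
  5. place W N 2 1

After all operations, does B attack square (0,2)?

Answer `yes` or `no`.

Op 1: place WK@(3,3)
Op 2: place WN@(4,2)
Op 3: place BN@(3,5)
Op 4: remove (4,2)
Op 5: place WN@(2,1)
Per-piece attacks for B:
  BN@(3,5): attacks (4,3) (5,4) (2,3) (1,4)
B attacks (0,2): no

Answer: no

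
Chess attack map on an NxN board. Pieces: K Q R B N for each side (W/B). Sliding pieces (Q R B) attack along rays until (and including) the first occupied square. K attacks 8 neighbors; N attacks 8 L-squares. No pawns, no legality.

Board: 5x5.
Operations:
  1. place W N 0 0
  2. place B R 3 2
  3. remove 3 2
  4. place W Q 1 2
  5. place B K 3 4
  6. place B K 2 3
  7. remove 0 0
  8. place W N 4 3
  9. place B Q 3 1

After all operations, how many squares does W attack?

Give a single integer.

Answer: 15

Derivation:
Op 1: place WN@(0,0)
Op 2: place BR@(3,2)
Op 3: remove (3,2)
Op 4: place WQ@(1,2)
Op 5: place BK@(3,4)
Op 6: place BK@(2,3)
Op 7: remove (0,0)
Op 8: place WN@(4,3)
Op 9: place BQ@(3,1)
Per-piece attacks for W:
  WQ@(1,2): attacks (1,3) (1,4) (1,1) (1,0) (2,2) (3,2) (4,2) (0,2) (2,3) (2,1) (3,0) (0,3) (0,1) [ray(1,1) blocked at (2,3)]
  WN@(4,3): attacks (2,4) (3,1) (2,2)
Union (15 distinct): (0,1) (0,2) (0,3) (1,0) (1,1) (1,3) (1,4) (2,1) (2,2) (2,3) (2,4) (3,0) (3,1) (3,2) (4,2)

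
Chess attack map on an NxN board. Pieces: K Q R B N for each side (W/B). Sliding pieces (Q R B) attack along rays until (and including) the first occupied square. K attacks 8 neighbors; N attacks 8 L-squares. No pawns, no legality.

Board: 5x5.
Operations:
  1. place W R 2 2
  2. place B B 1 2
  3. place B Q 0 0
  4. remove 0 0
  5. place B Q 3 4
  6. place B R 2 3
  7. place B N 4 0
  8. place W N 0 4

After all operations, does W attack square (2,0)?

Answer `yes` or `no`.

Answer: yes

Derivation:
Op 1: place WR@(2,2)
Op 2: place BB@(1,2)
Op 3: place BQ@(0,0)
Op 4: remove (0,0)
Op 5: place BQ@(3,4)
Op 6: place BR@(2,3)
Op 7: place BN@(4,0)
Op 8: place WN@(0,4)
Per-piece attacks for W:
  WN@(0,4): attacks (1,2) (2,3)
  WR@(2,2): attacks (2,3) (2,1) (2,0) (3,2) (4,2) (1,2) [ray(0,1) blocked at (2,3); ray(-1,0) blocked at (1,2)]
W attacks (2,0): yes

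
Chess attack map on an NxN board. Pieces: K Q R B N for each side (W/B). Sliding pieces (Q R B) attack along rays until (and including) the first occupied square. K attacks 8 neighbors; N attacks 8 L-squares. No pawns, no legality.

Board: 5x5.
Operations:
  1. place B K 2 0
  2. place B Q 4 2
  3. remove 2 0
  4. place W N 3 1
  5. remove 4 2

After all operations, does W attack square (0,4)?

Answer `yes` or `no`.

Answer: no

Derivation:
Op 1: place BK@(2,0)
Op 2: place BQ@(4,2)
Op 3: remove (2,0)
Op 4: place WN@(3,1)
Op 5: remove (4,2)
Per-piece attacks for W:
  WN@(3,1): attacks (4,3) (2,3) (1,2) (1,0)
W attacks (0,4): no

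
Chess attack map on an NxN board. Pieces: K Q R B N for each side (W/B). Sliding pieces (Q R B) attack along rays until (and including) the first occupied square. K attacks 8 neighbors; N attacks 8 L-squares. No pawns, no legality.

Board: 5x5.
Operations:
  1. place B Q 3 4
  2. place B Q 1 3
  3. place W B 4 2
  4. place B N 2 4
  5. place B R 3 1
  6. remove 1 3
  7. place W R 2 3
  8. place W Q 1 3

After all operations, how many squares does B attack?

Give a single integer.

Op 1: place BQ@(3,4)
Op 2: place BQ@(1,3)
Op 3: place WB@(4,2)
Op 4: place BN@(2,4)
Op 5: place BR@(3,1)
Op 6: remove (1,3)
Op 7: place WR@(2,3)
Op 8: place WQ@(1,3)
Per-piece attacks for B:
  BN@(2,4): attacks (3,2) (4,3) (1,2) (0,3)
  BR@(3,1): attacks (3,2) (3,3) (3,4) (3,0) (4,1) (2,1) (1,1) (0,1) [ray(0,1) blocked at (3,4)]
  BQ@(3,4): attacks (3,3) (3,2) (3,1) (4,4) (2,4) (4,3) (2,3) [ray(0,-1) blocked at (3,1); ray(-1,0) blocked at (2,4); ray(-1,-1) blocked at (2,3)]
Union (15 distinct): (0,1) (0,3) (1,1) (1,2) (2,1) (2,3) (2,4) (3,0) (3,1) (3,2) (3,3) (3,4) (4,1) (4,3) (4,4)

Answer: 15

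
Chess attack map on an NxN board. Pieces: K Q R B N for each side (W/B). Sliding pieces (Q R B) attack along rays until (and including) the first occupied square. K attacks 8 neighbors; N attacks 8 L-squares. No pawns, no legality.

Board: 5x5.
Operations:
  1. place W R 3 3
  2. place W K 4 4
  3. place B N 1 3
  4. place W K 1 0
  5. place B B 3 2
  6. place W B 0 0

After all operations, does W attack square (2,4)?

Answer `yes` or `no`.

Op 1: place WR@(3,3)
Op 2: place WK@(4,4)
Op 3: place BN@(1,3)
Op 4: place WK@(1,0)
Op 5: place BB@(3,2)
Op 6: place WB@(0,0)
Per-piece attacks for W:
  WB@(0,0): attacks (1,1) (2,2) (3,3) [ray(1,1) blocked at (3,3)]
  WK@(1,0): attacks (1,1) (2,0) (0,0) (2,1) (0,1)
  WR@(3,3): attacks (3,4) (3,2) (4,3) (2,3) (1,3) [ray(0,-1) blocked at (3,2); ray(-1,0) blocked at (1,3)]
  WK@(4,4): attacks (4,3) (3,4) (3,3)
W attacks (2,4): no

Answer: no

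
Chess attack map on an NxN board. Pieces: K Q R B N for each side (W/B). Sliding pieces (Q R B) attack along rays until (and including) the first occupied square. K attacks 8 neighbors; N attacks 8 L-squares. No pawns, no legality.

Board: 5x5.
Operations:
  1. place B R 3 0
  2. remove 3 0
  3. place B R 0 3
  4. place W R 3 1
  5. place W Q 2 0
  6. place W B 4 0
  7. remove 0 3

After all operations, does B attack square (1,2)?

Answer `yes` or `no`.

Op 1: place BR@(3,0)
Op 2: remove (3,0)
Op 3: place BR@(0,3)
Op 4: place WR@(3,1)
Op 5: place WQ@(2,0)
Op 6: place WB@(4,0)
Op 7: remove (0,3)
Per-piece attacks for B:
B attacks (1,2): no

Answer: no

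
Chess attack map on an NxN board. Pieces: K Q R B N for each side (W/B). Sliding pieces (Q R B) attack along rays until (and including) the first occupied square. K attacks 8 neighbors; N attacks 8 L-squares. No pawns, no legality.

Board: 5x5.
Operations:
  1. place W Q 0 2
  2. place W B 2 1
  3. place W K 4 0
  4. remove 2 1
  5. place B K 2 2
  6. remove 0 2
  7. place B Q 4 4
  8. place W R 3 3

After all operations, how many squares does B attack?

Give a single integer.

Op 1: place WQ@(0,2)
Op 2: place WB@(2,1)
Op 3: place WK@(4,0)
Op 4: remove (2,1)
Op 5: place BK@(2,2)
Op 6: remove (0,2)
Op 7: place BQ@(4,4)
Op 8: place WR@(3,3)
Per-piece attacks for B:
  BK@(2,2): attacks (2,3) (2,1) (3,2) (1,2) (3,3) (3,1) (1,3) (1,1)
  BQ@(4,4): attacks (4,3) (4,2) (4,1) (4,0) (3,4) (2,4) (1,4) (0,4) (3,3) [ray(0,-1) blocked at (4,0); ray(-1,-1) blocked at (3,3)]
Union (16 distinct): (0,4) (1,1) (1,2) (1,3) (1,4) (2,1) (2,3) (2,4) (3,1) (3,2) (3,3) (3,4) (4,0) (4,1) (4,2) (4,3)

Answer: 16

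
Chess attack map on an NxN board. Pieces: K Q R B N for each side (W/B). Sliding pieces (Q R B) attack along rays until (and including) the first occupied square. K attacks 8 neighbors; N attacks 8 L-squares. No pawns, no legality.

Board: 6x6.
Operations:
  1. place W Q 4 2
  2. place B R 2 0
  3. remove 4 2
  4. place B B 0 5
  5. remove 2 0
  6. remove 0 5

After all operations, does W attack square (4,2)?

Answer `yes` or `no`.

Op 1: place WQ@(4,2)
Op 2: place BR@(2,0)
Op 3: remove (4,2)
Op 4: place BB@(0,5)
Op 5: remove (2,0)
Op 6: remove (0,5)
Per-piece attacks for W:
W attacks (4,2): no

Answer: no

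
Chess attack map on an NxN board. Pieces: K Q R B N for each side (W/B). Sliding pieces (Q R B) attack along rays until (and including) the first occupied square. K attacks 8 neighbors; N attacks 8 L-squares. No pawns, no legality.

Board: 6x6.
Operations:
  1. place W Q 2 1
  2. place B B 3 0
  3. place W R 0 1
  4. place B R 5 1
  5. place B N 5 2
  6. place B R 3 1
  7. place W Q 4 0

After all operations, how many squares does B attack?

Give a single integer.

Op 1: place WQ@(2,1)
Op 2: place BB@(3,0)
Op 3: place WR@(0,1)
Op 4: place BR@(5,1)
Op 5: place BN@(5,2)
Op 6: place BR@(3,1)
Op 7: place WQ@(4,0)
Per-piece attacks for B:
  BB@(3,0): attacks (4,1) (5,2) (2,1) [ray(1,1) blocked at (5,2); ray(-1,1) blocked at (2,1)]
  BR@(3,1): attacks (3,2) (3,3) (3,4) (3,5) (3,0) (4,1) (5,1) (2,1) [ray(0,-1) blocked at (3,0); ray(1,0) blocked at (5,1); ray(-1,0) blocked at (2,1)]
  BR@(5,1): attacks (5,2) (5,0) (4,1) (3,1) [ray(0,1) blocked at (5,2); ray(-1,0) blocked at (3,1)]
  BN@(5,2): attacks (4,4) (3,3) (4,0) (3,1)
Union (13 distinct): (2,1) (3,0) (3,1) (3,2) (3,3) (3,4) (3,5) (4,0) (4,1) (4,4) (5,0) (5,1) (5,2)

Answer: 13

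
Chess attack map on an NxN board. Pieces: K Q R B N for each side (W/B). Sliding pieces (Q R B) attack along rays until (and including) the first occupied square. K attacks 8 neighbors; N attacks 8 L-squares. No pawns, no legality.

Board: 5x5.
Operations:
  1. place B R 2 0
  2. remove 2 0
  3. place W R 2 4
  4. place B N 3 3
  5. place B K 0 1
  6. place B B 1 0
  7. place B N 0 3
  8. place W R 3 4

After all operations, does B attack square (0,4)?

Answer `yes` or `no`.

Answer: no

Derivation:
Op 1: place BR@(2,0)
Op 2: remove (2,0)
Op 3: place WR@(2,4)
Op 4: place BN@(3,3)
Op 5: place BK@(0,1)
Op 6: place BB@(1,0)
Op 7: place BN@(0,3)
Op 8: place WR@(3,4)
Per-piece attacks for B:
  BK@(0,1): attacks (0,2) (0,0) (1,1) (1,2) (1,0)
  BN@(0,3): attacks (2,4) (1,1) (2,2)
  BB@(1,0): attacks (2,1) (3,2) (4,3) (0,1) [ray(-1,1) blocked at (0,1)]
  BN@(3,3): attacks (1,4) (4,1) (2,1) (1,2)
B attacks (0,4): no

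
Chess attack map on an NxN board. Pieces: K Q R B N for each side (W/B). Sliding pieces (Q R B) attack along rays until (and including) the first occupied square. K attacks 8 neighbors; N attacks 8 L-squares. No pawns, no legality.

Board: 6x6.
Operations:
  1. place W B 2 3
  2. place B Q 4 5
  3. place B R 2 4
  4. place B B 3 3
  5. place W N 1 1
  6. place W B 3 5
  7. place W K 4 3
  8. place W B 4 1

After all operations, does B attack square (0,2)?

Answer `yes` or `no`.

Op 1: place WB@(2,3)
Op 2: place BQ@(4,5)
Op 3: place BR@(2,4)
Op 4: place BB@(3,3)
Op 5: place WN@(1,1)
Op 6: place WB@(3,5)
Op 7: place WK@(4,3)
Op 8: place WB@(4,1)
Per-piece attacks for B:
  BR@(2,4): attacks (2,5) (2,3) (3,4) (4,4) (5,4) (1,4) (0,4) [ray(0,-1) blocked at (2,3)]
  BB@(3,3): attacks (4,4) (5,5) (4,2) (5,1) (2,4) (2,2) (1,1) [ray(-1,1) blocked at (2,4); ray(-1,-1) blocked at (1,1)]
  BQ@(4,5): attacks (4,4) (4,3) (5,5) (3,5) (5,4) (3,4) (2,3) [ray(0,-1) blocked at (4,3); ray(-1,0) blocked at (3,5); ray(-1,-1) blocked at (2,3)]
B attacks (0,2): no

Answer: no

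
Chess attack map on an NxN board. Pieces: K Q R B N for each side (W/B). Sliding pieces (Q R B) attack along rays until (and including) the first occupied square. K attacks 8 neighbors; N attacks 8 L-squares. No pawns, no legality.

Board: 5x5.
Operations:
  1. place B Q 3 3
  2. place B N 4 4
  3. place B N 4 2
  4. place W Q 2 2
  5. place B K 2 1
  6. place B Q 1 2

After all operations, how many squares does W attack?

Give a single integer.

Op 1: place BQ@(3,3)
Op 2: place BN@(4,4)
Op 3: place BN@(4,2)
Op 4: place WQ@(2,2)
Op 5: place BK@(2,1)
Op 6: place BQ@(1,2)
Per-piece attacks for W:
  WQ@(2,2): attacks (2,3) (2,4) (2,1) (3,2) (4,2) (1,2) (3,3) (3,1) (4,0) (1,3) (0,4) (1,1) (0,0) [ray(0,-1) blocked at (2,1); ray(1,0) blocked at (4,2); ray(-1,0) blocked at (1,2); ray(1,1) blocked at (3,3)]
Union (13 distinct): (0,0) (0,4) (1,1) (1,2) (1,3) (2,1) (2,3) (2,4) (3,1) (3,2) (3,3) (4,0) (4,2)

Answer: 13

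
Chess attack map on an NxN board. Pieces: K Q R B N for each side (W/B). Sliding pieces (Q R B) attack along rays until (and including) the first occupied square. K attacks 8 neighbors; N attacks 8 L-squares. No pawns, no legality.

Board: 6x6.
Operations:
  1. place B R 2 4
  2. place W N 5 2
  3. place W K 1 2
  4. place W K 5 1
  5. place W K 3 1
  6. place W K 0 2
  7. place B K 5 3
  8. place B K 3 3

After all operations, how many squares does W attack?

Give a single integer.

Op 1: place BR@(2,4)
Op 2: place WN@(5,2)
Op 3: place WK@(1,2)
Op 4: place WK@(5,1)
Op 5: place WK@(3,1)
Op 6: place WK@(0,2)
Op 7: place BK@(5,3)
Op 8: place BK@(3,3)
Per-piece attacks for W:
  WK@(0,2): attacks (0,3) (0,1) (1,2) (1,3) (1,1)
  WK@(1,2): attacks (1,3) (1,1) (2,2) (0,2) (2,3) (2,1) (0,3) (0,1)
  WK@(3,1): attacks (3,2) (3,0) (4,1) (2,1) (4,2) (4,0) (2,2) (2,0)
  WK@(5,1): attacks (5,2) (5,0) (4,1) (4,2) (4,0)
  WN@(5,2): attacks (4,4) (3,3) (4,0) (3,1)
Union (20 distinct): (0,1) (0,2) (0,3) (1,1) (1,2) (1,3) (2,0) (2,1) (2,2) (2,3) (3,0) (3,1) (3,2) (3,3) (4,0) (4,1) (4,2) (4,4) (5,0) (5,2)

Answer: 20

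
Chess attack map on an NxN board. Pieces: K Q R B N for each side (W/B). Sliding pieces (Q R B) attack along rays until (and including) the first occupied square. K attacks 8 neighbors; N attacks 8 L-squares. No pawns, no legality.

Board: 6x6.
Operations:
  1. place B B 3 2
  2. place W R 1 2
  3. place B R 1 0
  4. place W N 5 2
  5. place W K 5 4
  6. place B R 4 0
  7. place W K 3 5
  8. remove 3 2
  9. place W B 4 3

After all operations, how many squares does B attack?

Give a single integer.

Op 1: place BB@(3,2)
Op 2: place WR@(1,2)
Op 3: place BR@(1,0)
Op 4: place WN@(5,2)
Op 5: place WK@(5,4)
Op 6: place BR@(4,0)
Op 7: place WK@(3,5)
Op 8: remove (3,2)
Op 9: place WB@(4,3)
Per-piece attacks for B:
  BR@(1,0): attacks (1,1) (1,2) (2,0) (3,0) (4,0) (0,0) [ray(0,1) blocked at (1,2); ray(1,0) blocked at (4,0)]
  BR@(4,0): attacks (4,1) (4,2) (4,3) (5,0) (3,0) (2,0) (1,0) [ray(0,1) blocked at (4,3); ray(-1,0) blocked at (1,0)]
Union (11 distinct): (0,0) (1,0) (1,1) (1,2) (2,0) (3,0) (4,0) (4,1) (4,2) (4,3) (5,0)

Answer: 11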